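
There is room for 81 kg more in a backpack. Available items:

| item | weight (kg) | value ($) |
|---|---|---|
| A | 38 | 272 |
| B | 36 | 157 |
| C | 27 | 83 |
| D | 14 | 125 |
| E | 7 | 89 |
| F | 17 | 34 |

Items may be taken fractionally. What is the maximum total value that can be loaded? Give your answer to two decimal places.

581.94

Sort by value per unit weight and fill in that order.
Ratios (sorted): E 12.71, D 8.93, A 7.16, B 4.36, C 3.07, F 2.00
take E (7 @ 89); take D (14 @ 125); take A (38 @ 272); take 22/36 of B → 95.94. Capacity used 81/81.
Total value = 581.94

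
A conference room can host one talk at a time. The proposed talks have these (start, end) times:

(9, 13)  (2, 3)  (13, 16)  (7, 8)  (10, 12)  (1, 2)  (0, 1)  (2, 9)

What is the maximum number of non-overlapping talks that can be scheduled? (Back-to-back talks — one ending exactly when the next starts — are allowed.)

By end time: (0,1), (1,2), (2,3), (7,8), (2,9), (10,12), (9,13), (13,16).
Pick (0,1); next start ≥ 1 → (1,2); next start ≥ 2 → (2,3); next start ≥ 3 → (7,8); next start ≥ 8 → (10,12); next start ≥ 12 → (13,16).
Selected 6 talks.

6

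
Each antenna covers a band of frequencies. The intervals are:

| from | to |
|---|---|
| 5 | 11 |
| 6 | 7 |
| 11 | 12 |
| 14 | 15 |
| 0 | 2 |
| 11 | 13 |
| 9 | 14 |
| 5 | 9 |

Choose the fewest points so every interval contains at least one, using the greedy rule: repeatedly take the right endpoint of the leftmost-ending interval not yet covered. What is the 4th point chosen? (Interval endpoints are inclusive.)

15

Process intervals by earliest right end; each time one isn't hit yet, stab at its right endpoint.
By right end: [0,2]  [6,7]  [5,9]  [5,11]  [11,12]  [11,13]  [9,14]  [14,15]
[0,2] uncovered → point at 2; [6,7] uncovered → point at 7; [11,12] uncovered → point at 12; [14,15] uncovered → point at 15.
Points: 2, 7, 12, 15 (4 total).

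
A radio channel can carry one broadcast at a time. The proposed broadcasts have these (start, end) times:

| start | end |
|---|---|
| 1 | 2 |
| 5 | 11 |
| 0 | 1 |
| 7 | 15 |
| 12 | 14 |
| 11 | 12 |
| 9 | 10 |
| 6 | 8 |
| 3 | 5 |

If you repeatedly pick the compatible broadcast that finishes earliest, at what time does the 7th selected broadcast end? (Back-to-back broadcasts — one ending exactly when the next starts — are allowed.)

14

Greedy by earliest finish: after sorting by end time, pick each interval compatible with the last pick.
By end time: (0,1), (1,2), (3,5), (6,8), (9,10), (5,11), (11,12), (12,14), (7,15).
Pick (0,1); next start ≥ 1 → (1,2); next start ≥ 2 → (3,5); next start ≥ 5 → (6,8); next start ≥ 8 → (9,10); next start ≥ 10 → (11,12); next start ≥ 12 → (12,14).
Selected: (0,1) (1,2) (3,5) (6,8) (9,10) (11,12) (12,14)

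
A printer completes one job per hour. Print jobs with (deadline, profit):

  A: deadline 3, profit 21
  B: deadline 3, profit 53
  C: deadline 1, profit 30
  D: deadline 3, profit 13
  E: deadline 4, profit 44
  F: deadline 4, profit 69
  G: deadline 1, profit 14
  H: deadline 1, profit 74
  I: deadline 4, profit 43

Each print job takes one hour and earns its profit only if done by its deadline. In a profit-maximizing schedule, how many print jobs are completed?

Sort by profit descending; place each in the latest free slot ≤ its deadline.
Profit order: H=74 F=69 B=53 E=44 I=43 C=30 A=21 G=14 D=13
Assign: H→slot 1, F→slot 4, B→slot 3, E→slot 2, I skipped, C skipped, A skipped, G skipped, D skipped.
Slots: [1:H] [2:E] [3:B] [4:F]
4 of 9 scheduled.

4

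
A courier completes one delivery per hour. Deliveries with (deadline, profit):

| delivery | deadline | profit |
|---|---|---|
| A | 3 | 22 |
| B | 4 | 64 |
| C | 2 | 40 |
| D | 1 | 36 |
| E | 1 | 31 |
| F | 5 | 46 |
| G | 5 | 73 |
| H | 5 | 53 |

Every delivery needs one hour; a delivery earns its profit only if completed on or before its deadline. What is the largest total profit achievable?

276

By profit: G(d5,73), B(d4,64), H(d5,53), F(d5,46), C(d2,40), D(d1,36), E(d1,31), A(d3,22)
G→slot 5; B→slot 4; H→slot 3; F→slot 2; C→slot 1; D skipped; E skipped; A skipped.
Profit = 40 + 46 + 53 + 64 + 73 = 276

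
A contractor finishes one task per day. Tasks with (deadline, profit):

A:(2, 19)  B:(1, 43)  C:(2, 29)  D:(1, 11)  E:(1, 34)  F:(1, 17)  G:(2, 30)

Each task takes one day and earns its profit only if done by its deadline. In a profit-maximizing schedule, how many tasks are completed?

Sort by profit descending; place each in the latest free slot ≤ its deadline.
By profit: B(d1,43), E(d1,34), G(d2,30), C(d2,29), A(d2,19), F(d1,17), D(d1,11)
B→slot 1; E skipped; G→slot 2; C skipped; A skipped; F skipped; D skipped.
2 of 7 scheduled.

2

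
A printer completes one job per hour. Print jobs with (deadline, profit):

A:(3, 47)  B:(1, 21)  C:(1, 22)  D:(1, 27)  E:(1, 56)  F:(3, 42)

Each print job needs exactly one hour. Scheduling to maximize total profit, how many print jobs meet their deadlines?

3

Take jobs in profit order; each goes to the latest open slot no later than its deadline.
By profit: E(d1,56), A(d3,47), F(d3,42), D(d1,27), C(d1,22), B(d1,21)
E→slot 1; A→slot 3; F→slot 2; D skipped; C skipped; B skipped.
3 of 6 scheduled.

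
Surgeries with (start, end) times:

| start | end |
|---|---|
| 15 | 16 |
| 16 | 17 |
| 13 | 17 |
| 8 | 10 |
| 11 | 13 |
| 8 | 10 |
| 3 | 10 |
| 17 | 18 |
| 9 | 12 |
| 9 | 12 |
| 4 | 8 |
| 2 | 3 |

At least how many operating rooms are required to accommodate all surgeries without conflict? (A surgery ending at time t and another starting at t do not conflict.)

starts: [2, 3, 4, 8, 8, 9, 9, 11, 13, 15, 16, 17]
ends:   [3, 8, 10, 10, 10, 12, 12, 13, 16, 17, 17, 18]
s2→1 e3→0 s3→1 s4→2 e8→1 s8→2 s8→3 s9→4 s9→5  — peak 5.

5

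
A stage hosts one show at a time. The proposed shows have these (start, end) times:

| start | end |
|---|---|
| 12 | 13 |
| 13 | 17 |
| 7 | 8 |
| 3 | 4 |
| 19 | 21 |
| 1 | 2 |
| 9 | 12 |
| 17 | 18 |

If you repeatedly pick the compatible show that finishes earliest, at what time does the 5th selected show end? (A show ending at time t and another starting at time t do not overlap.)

Sorted by end: (1,2)  (3,4)  (7,8)  (9,12)  (12,13)  (13,17)  (17,18)  (19,21)
take (1,2); take (3,4); take (7,8); take (9,12); take (12,13); take (13,17); take (17,18); take (19,21).
Selected: (1,2) (3,4) (7,8) (9,12) (12,13) (13,17) (17,18) (19,21)

13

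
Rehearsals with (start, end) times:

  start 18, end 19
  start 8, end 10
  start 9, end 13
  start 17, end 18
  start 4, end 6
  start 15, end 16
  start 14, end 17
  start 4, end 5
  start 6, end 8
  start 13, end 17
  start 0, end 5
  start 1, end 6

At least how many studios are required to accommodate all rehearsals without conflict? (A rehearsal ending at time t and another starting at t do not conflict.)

The answer is the maximum number of intervals overlapping at any instant.
starts: [0, 1, 4, 4, 6, 8, 9, 13, 14, 15, 17, 18]
ends:   [5, 5, 6, 6, 8, 10, 13, 16, 17, 17, 18, 19]
s0→1 s1→2 s4→3 s4→4  — peak 4.

4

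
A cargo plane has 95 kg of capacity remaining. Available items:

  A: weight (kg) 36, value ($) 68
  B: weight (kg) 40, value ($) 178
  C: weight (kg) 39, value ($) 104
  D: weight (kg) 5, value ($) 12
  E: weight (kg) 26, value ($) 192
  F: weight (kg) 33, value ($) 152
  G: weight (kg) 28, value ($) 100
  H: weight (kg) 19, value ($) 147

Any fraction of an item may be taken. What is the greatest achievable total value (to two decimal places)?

Sort by value per unit weight and fill in that order.
Order: H (147/19=7.74) > E (192/26=7.38) > F (152/33=4.61) > B (178/40=4.45) > G (100/28=3.57) > C (104/39=2.67) > D (12/5=2.40) > A (68/36=1.89)
Fill: take H (19 @ 147) → take E (26 @ 192) → take F (33 @ 152) → take 17/40 of B → 75.65; 95/95 used.
Total value = 566.65

566.65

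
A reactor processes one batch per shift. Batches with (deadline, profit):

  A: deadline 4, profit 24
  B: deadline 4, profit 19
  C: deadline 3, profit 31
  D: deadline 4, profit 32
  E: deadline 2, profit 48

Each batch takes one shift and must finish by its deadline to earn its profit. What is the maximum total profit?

135

Take jobs in profit order; each goes to the latest open slot no later than its deadline.
By profit: E(d2,48), D(d4,32), C(d3,31), A(d4,24), B(d4,19)
E→slot 2; D→slot 4; C→slot 3; A→slot 1; B skipped.
Profit = 24 + 48 + 31 + 32 = 135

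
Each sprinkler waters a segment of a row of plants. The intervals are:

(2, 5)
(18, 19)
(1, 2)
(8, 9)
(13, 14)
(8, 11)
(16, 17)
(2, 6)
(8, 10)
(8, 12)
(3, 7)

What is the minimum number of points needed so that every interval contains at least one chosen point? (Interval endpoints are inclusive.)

Process intervals by earliest right end; each time one isn't hit yet, stab at its right endpoint.
Sorted: [1,2] [2,5] [2,6] [3,7] [8,9] [8,10] [8,11] [8,12] [13,14] [16,17] [18,19]
{[1,2],[2,5],[2,6]} hit by 2; {[3,7]} hit by 7; {[8,9],[8,10],[8,11],[8,12]} hit by 9; {[13,14]} hit by 14; {[16,17]} hit by 17; {[18,19]} hit by 19.
Points: 2, 7, 9, 14, 17, 19 (6 total).

6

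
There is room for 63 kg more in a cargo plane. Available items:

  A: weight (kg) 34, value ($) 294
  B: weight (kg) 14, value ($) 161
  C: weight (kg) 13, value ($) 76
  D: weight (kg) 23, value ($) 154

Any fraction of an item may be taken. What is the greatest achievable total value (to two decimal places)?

555.43

Ratios (sorted): B 11.50, A 8.65, D 6.70, C 5.85
take B (14 @ 161); take A (34 @ 294); take 15/23 of D → 100.43. Capacity used 63/63.
Total value = 555.43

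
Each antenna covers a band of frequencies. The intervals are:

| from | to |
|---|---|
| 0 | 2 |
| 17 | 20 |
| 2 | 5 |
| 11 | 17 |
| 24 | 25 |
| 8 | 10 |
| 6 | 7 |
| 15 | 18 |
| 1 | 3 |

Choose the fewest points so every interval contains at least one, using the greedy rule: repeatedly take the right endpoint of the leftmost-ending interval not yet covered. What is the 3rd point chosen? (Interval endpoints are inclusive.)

10

Sort by right endpoint; whenever an interval is uncovered, place a point at its right end.
Sorted: [0,2] [1,3] [2,5] [6,7] [8,10] [11,17] [15,18] [17,20] [24,25]
{[0,2],[1,3],[2,5]} hit by 2; {[6,7]} hit by 7; {[8,10]} hit by 10; {[11,17],[15,18],[17,20]} hit by 17; {[24,25]} hit by 25.
Points: 2, 7, 10, 17, 25 (5 total).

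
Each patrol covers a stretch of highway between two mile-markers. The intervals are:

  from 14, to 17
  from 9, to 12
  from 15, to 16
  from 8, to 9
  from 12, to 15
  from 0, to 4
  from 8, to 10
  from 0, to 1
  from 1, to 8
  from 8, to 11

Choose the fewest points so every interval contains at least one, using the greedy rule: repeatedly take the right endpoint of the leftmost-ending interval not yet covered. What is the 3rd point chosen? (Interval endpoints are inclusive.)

15

By right end: [0,1]  [0,4]  [1,8]  [8,9]  [8,10]  [8,11]  [9,12]  [12,15]  [15,16]  [14,17]
[0,1] uncovered → point at 1; [8,9] uncovered → point at 9; [12,15] uncovered → point at 15.
Points: 1, 9, 15 (3 total).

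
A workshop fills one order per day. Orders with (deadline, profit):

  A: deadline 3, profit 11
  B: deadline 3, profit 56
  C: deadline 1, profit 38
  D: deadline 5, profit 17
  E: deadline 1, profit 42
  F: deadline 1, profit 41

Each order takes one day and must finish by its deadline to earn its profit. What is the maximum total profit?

126

By profit: B(d3,56), E(d1,42), F(d1,41), C(d1,38), D(d5,17), A(d3,11)
B→slot 3; E→slot 1; F skipped; C skipped; D→slot 5; A→slot 2.
Profit = 42 + 11 + 56 + 17 = 126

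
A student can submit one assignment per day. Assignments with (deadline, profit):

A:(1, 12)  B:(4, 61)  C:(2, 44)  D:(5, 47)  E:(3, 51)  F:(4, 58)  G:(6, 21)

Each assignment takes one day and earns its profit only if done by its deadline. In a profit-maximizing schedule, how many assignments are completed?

6

By profit: B(d4,61), F(d4,58), E(d3,51), D(d5,47), C(d2,44), G(d6,21), A(d1,12)
B→slot 4; F→slot 3; E→slot 2; D→slot 5; C→slot 1; G→slot 6; A skipped.
6 of 7 scheduled.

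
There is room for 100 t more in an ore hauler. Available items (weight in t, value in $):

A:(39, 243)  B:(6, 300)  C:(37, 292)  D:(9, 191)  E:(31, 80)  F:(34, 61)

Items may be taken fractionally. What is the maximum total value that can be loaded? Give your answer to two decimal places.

1049.23

Sort by value per unit weight and fill in that order.
Ratios (sorted): B 50.00, D 21.22, C 7.89, A 6.23, E 2.58, F 1.79
take B (6 @ 300); take D (9 @ 191); take C (37 @ 292); take A (39 @ 243); take 9/31 of E → 23.23. Capacity used 100/100.
Total value = 1049.23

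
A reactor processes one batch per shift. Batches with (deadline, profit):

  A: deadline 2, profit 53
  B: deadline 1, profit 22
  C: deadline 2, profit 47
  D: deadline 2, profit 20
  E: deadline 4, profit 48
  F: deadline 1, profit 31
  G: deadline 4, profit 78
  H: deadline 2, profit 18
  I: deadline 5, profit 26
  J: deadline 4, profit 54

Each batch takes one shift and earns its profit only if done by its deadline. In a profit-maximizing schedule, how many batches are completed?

5

Take jobs in profit order; each goes to the latest open slot no later than its deadline.
By profit: G(d4,78), J(d4,54), A(d2,53), E(d4,48), C(d2,47), F(d1,31), I(d5,26), B(d1,22), D(d2,20), H(d2,18)
G→slot 4; J→slot 3; A→slot 2; E→slot 1; C skipped; F skipped; I→slot 5; B skipped; D skipped; H skipped.
5 of 10 scheduled.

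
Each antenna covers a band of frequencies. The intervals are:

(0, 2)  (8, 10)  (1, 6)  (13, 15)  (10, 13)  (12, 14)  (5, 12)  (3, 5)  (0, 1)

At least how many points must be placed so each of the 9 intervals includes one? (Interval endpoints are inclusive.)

4

Sort by right endpoint; whenever an interval is uncovered, place a point at its right end.
Sorted: [0,1] [0,2] [3,5] [1,6] [8,10] [5,12] [10,13] [12,14] [13,15]
{[0,1],[0,2]} hit by 1; {[3,5],[1,6]} hit by 5; {[8,10],[5,12],[10,13]} hit by 10; {[12,14],[13,15]} hit by 14.
Points: 1, 5, 10, 14 (4 total).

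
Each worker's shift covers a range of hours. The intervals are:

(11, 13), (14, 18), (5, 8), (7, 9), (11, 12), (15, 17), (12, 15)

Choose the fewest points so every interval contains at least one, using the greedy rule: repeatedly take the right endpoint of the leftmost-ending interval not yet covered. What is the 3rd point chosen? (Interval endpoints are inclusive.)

17

Process intervals by earliest right end; each time one isn't hit yet, stab at its right endpoint.
Sorted: [5,8] [7,9] [11,12] [11,13] [12,15] [15,17] [14,18]
{[5,8],[7,9]} hit by 8; {[11,12],[11,13],[12,15]} hit by 12; {[15,17],[14,18]} hit by 17.
Points: 8, 12, 17 (3 total).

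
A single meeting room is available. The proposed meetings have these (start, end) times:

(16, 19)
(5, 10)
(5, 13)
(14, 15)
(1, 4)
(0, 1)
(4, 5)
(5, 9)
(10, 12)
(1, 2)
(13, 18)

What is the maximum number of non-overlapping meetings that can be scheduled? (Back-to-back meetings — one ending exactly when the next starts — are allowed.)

7

Greedy by earliest finish: after sorting by end time, pick each interval compatible with the last pick.
By end time: (0,1), (1,2), (1,4), (4,5), (5,9), (5,10), (10,12), (5,13), (14,15), (13,18), (16,19).
Pick (0,1); next start ≥ 1 → (1,2); next start ≥ 2 → (4,5); next start ≥ 5 → (5,9); next start ≥ 9 → (10,12); next start ≥ 12 → (14,15); next start ≥ 15 → (16,19).
Selected 7 meetings.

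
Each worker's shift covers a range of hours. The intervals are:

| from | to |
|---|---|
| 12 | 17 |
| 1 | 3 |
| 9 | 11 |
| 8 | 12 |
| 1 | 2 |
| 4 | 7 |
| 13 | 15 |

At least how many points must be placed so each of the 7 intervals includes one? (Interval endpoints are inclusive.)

Process intervals by earliest right end; each time one isn't hit yet, stab at its right endpoint.
Sorted: [1,2] [1,3] [4,7] [9,11] [8,12] [13,15] [12,17]
{[1,2],[1,3]} hit by 2; {[4,7]} hit by 7; {[9,11],[8,12]} hit by 11; {[13,15],[12,17]} hit by 15.
Points: 2, 7, 11, 15 (4 total).

4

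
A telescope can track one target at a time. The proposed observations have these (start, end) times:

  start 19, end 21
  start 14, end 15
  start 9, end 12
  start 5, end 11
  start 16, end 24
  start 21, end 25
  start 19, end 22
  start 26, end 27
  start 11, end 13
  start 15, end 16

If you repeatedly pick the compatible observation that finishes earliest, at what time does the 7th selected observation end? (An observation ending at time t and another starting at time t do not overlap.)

27

Sort by end time and greedily take each interval whose start is ≥ the last chosen end.
By end time: (5,11), (9,12), (11,13), (14,15), (15,16), (19,21), (19,22), (16,24), (21,25), (26,27).
Pick (5,11); next start ≥ 11 → (11,13); next start ≥ 13 → (14,15); next start ≥ 15 → (15,16); next start ≥ 16 → (19,21); next start ≥ 21 → (21,25); next start ≥ 25 → (26,27).
Selected: (5,11) (11,13) (14,15) (15,16) (19,21) (21,25) (26,27)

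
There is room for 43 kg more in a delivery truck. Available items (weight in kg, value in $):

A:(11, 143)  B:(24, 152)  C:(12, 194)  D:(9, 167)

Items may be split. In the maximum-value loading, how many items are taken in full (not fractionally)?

Sort by value per unit weight and fill in that order.
Ratios (sorted): D 18.56, C 16.17, A 13.00, B 6.33
take D (9 @ 167); take C (12 @ 194); take A (11 @ 143); take 11/24 of B → 69.67. Capacity used 43/43.
3 item(s) taken whole; one partial (take 11/24 of B).

3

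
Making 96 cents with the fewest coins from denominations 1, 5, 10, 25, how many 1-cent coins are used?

1

Greedy: take as many of the largest coin as possible, then repeat with the remainder.
96 = 3×25 + 2×10 + 1×1
Count of 1: 1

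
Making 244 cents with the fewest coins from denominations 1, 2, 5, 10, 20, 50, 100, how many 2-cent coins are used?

244 = 2×100 + 2×20 + 2×2
Count of 2: 2

2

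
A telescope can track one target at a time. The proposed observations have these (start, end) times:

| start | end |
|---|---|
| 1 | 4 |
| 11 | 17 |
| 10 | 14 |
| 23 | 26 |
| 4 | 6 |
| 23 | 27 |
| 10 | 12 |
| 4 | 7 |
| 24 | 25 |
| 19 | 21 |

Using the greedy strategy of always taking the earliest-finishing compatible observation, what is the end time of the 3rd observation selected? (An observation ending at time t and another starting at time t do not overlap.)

Greedy by earliest finish: after sorting by end time, pick each interval compatible with the last pick.
Sorted by end: (1,4)  (4,6)  (4,7)  (10,12)  (10,14)  (11,17)  (19,21)  (24,25)  (23,26)  (23,27)
take (1,4); take (4,6); take (10,12); take (19,21); take (24,25).
Selected: (1,4) (4,6) (10,12) (19,21) (24,25)

12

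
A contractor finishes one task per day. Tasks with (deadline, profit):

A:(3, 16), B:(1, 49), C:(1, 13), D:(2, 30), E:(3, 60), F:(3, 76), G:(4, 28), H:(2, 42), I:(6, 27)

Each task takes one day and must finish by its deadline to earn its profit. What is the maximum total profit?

Take jobs in profit order; each goes to the latest open slot no later than its deadline.
Profit order: F=76 E=60 B=49 H=42 D=30 G=28 I=27 A=16 C=13
Assign: F→slot 3, E→slot 2, B→slot 1, H skipped, D skipped, G→slot 4, I→slot 6, A skipped, C skipped.
Slots: [1:B] [2:E] [3:F] [4:G] [6:I]
Profit = 49 + 60 + 76 + 28 + 27 = 240

240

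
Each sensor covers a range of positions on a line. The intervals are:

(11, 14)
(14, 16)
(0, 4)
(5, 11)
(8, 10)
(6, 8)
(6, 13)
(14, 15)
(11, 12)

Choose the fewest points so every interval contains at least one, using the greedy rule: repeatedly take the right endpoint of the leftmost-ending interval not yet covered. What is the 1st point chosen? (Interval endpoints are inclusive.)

Sort by right endpoint; whenever an interval is uncovered, place a point at its right end.
By right end: [0,4]  [6,8]  [8,10]  [5,11]  [11,12]  [6,13]  [11,14]  [14,15]  [14,16]
[0,4] uncovered → point at 4; [6,8] uncovered → point at 8; [11,12] uncovered → point at 12; [14,15] uncovered → point at 15.
Points: 4, 8, 12, 15 (4 total).

4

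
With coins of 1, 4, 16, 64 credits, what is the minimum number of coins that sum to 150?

150 − 2×64→22 − 1×16→6 − 1×4→2 − 2×1→0
Total coins = 2 + 1 + 1 + 2 = 6

6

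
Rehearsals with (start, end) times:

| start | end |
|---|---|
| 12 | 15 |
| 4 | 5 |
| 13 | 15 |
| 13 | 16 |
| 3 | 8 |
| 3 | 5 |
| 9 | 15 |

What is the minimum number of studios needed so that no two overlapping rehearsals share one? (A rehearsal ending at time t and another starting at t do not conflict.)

starts: [3, 3, 4, 9, 12, 13, 13]
ends:   [5, 5, 8, 15, 15, 15, 16]
s3→1 s3→2 s4→3 e5→2 e5→1 e8→0 s9→1 s12→2 s13→3 s13→4  — peak 4.

4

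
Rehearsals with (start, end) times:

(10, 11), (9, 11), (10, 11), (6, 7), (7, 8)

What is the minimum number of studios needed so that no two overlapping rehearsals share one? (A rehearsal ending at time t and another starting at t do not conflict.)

3

Events (time:±→running): 6:+→1 7:-→0 7:+→1 8:-→0 9:+→1 10:+→2 10:+→3 … peak 3.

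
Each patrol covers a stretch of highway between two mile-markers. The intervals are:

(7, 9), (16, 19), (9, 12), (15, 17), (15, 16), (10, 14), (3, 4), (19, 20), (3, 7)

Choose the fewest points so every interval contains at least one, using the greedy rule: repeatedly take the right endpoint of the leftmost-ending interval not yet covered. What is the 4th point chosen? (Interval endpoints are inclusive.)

Sort by right endpoint; whenever an interval is uncovered, place a point at its right end.
By right end: [3,4]  [3,7]  [7,9]  [9,12]  [10,14]  [15,16]  [15,17]  [16,19]  [19,20]
[3,4] uncovered → point at 4; [7,9] uncovered → point at 9; [10,14] uncovered → point at 14; [15,16] uncovered → point at 16; [19,20] uncovered → point at 20.
Points: 4, 9, 14, 16, 20 (5 total).

16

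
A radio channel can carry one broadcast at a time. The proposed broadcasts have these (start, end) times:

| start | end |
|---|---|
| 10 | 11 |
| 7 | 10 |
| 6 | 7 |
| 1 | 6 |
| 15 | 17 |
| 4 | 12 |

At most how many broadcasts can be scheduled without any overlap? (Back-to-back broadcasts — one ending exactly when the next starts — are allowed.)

5

Sorted by end: (1,6)  (6,7)  (7,10)  (10,11)  (4,12)  (15,17)
take (1,6); take (6,7); take (7,10); take (10,11); skip (4,12); take (15,17).
Selected 5 broadcasts.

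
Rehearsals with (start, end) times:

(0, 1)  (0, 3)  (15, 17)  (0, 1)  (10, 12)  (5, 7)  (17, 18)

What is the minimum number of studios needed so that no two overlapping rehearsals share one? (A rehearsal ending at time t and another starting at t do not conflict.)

starts: [0, 0, 0, 5, 10, 15, 17]
ends:   [1, 1, 3, 7, 12, 17, 18]
s0→1 s0→2 s0→3  — peak 3.

3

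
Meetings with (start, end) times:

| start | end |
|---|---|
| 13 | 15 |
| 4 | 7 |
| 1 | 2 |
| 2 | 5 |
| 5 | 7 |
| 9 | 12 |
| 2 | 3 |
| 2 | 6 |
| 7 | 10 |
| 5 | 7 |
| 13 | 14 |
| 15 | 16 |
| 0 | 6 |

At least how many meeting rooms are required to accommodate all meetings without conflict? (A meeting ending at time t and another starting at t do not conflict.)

The answer is the maximum number of intervals overlapping at any instant.
Events (time:±→running): 0:+→1 1:+→2 2:-→1 2:+→2 2:+→3 2:+→4 3:-→3 4:+→4 5:-→3 5:+→4 5:+→5 … peak 5.

5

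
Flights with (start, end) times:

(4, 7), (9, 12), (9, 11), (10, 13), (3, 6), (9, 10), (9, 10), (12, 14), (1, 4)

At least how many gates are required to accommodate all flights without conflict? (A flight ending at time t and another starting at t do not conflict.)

4

The answer is the maximum number of intervals overlapping at any instant.
Events (time:±→running): 1:+→1 3:+→2 4:-→1 4:+→2 6:-→1 7:-→0 9:+→1 9:+→2 9:+→3 9:+→4 … peak 4.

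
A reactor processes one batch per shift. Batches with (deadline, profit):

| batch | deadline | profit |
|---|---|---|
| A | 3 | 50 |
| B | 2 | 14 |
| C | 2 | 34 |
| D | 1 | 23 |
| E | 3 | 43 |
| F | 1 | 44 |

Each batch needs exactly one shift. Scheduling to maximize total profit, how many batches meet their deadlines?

3

By profit: A(d3,50), F(d1,44), E(d3,43), C(d2,34), D(d1,23), B(d2,14)
A→slot 3; F→slot 1; E→slot 2; C skipped; D skipped; B skipped.
3 of 6 scheduled.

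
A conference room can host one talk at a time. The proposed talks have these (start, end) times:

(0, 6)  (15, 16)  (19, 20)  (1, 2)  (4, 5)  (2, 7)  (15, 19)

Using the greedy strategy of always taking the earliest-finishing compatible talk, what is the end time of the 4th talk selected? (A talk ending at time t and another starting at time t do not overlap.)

Greedy by earliest finish: after sorting by end time, pick each interval compatible with the last pick.
Sorted by end: (1,2)  (4,5)  (0,6)  (2,7)  (15,16)  (15,19)  (19,20)
take (1,2); take (4,5); skip (0,6); take (15,16); take (19,20).
Selected: (1,2) (4,5) (15,16) (19,20)

20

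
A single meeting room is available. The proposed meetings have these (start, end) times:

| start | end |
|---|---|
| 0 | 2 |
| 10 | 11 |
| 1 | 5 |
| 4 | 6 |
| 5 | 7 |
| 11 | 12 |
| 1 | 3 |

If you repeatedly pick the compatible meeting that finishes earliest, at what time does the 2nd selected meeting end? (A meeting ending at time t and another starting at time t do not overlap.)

6

Greedy by earliest finish: after sorting by end time, pick each interval compatible with the last pick.
Sorted by end: (0,2)  (1,3)  (1,5)  (4,6)  (5,7)  (10,11)  (11,12)
take (0,2); take (4,6); take (10,11); take (11,12).
Selected: (0,2) (4,6) (10,11) (11,12)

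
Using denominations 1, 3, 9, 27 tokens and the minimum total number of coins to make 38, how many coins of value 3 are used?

Use the largest denomination that fits, subtract, and repeat.
38 = 1×27 + 1×9 + 2×1
Count of 3: 0

0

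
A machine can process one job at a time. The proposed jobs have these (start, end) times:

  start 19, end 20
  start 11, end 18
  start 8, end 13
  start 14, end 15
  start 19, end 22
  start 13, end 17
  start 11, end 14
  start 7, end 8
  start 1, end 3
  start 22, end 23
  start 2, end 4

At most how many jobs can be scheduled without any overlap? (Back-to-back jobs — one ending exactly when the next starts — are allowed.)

By end time: (1,3), (2,4), (7,8), (8,13), (11,14), (14,15), (13,17), (11,18), (19,20), (19,22), (22,23).
Pick (1,3); next start ≥ 3 → (7,8); next start ≥ 8 → (8,13); next start ≥ 13 → (14,15); next start ≥ 15 → (19,20); next start ≥ 20 → (22,23).
Selected 6 jobs.

6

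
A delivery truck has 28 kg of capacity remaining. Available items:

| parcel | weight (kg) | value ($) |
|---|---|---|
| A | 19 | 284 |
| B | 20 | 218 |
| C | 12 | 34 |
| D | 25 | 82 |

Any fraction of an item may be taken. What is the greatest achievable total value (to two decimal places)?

382.10

Order: A (284/19=14.95) > B (218/20=10.90) > D (82/25=3.28) > C (34/12=2.83)
Fill: take A (19 @ 284) → take 9/20 of B → 98.10; 28/28 used.
Total value = 382.10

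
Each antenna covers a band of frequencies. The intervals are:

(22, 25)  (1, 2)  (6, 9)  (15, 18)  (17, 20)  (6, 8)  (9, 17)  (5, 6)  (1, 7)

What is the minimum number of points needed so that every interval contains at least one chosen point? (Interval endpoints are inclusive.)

Process intervals by earliest right end; each time one isn't hit yet, stab at its right endpoint.
By right end: [1,2]  [5,6]  [1,7]  [6,8]  [6,9]  [9,17]  [15,18]  [17,20]  [22,25]
[1,2] uncovered → point at 2; [5,6] uncovered → point at 6; [9,17] uncovered → point at 17; [22,25] uncovered → point at 25.
Points: 2, 6, 17, 25 (4 total).

4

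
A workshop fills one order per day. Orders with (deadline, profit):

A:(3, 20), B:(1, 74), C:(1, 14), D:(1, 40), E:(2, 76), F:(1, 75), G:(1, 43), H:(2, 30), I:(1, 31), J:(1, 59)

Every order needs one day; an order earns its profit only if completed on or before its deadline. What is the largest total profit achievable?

Sort by profit descending; place each in the latest free slot ≤ its deadline.
By profit: E(d2,76), F(d1,75), B(d1,74), J(d1,59), G(d1,43), D(d1,40), I(d1,31), H(d2,30), A(d3,20), C(d1,14)
E→slot 2; F→slot 1; B skipped; J skipped; G skipped; D skipped; I skipped; H skipped; A→slot 3; C skipped.
Profit = 75 + 76 + 20 = 171

171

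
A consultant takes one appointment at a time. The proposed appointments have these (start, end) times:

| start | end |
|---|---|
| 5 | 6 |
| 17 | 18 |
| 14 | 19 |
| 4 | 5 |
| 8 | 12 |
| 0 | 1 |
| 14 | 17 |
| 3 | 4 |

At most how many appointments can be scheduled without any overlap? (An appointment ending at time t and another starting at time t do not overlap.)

7

By end time: (0,1), (3,4), (4,5), (5,6), (8,12), (14,17), (17,18), (14,19).
Pick (0,1); next start ≥ 1 → (3,4); next start ≥ 4 → (4,5); next start ≥ 5 → (5,6); next start ≥ 6 → (8,12); next start ≥ 12 → (14,17); next start ≥ 17 → (17,18).
Selected 7 appointments.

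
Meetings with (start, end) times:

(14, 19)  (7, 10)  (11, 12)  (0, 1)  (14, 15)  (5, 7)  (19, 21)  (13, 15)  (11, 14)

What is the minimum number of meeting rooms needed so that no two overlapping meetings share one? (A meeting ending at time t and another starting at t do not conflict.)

Count concurrent intervals with a sweep; the peak is the room count.
starts: [0, 5, 7, 11, 11, 13, 14, 14, 19]
ends:   [1, 7, 10, 12, 14, 15, 15, 19, 21]
s0→1 e1→0 s5→1 e7→0 s7→1 e10→0 s11→1 s11→2 e12→1 s13→2 e14→1 s14→2 s14→3  — peak 3.

3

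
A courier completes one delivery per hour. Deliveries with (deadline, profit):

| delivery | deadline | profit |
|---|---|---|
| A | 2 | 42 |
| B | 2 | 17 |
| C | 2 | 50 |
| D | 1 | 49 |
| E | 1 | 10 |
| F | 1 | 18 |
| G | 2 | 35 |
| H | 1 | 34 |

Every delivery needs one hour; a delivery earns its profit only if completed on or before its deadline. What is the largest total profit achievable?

By profit: C(d2,50), D(d1,49), A(d2,42), G(d2,35), H(d1,34), F(d1,18), B(d2,17), E(d1,10)
C→slot 2; D→slot 1; A skipped; G skipped; H skipped; F skipped; B skipped; E skipped.
Profit = 49 + 50 = 99

99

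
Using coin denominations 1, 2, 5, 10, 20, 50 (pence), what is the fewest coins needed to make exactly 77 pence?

77 − 1×50→27 − 1×20→7 − 1×5→2 − 1×2→0
Total coins = 1 + 1 + 1 + 1 = 4

4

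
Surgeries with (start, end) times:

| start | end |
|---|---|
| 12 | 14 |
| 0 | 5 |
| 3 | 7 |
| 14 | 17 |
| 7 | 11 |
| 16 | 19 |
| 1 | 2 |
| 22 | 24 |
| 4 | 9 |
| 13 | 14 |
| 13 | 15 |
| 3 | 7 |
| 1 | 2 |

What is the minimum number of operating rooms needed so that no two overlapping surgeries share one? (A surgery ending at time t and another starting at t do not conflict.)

4

Count concurrent intervals with a sweep; the peak is the room count.
Events (time:±→running): 0:+→1 1:+→2 1:+→3 2:-→2 2:-→1 3:+→2 3:+→3 4:+→4 … peak 4.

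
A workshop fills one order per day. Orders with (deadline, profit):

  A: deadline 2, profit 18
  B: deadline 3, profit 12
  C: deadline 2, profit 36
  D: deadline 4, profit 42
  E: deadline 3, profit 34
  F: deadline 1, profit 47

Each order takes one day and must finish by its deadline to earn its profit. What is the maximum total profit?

159

By profit: F(d1,47), D(d4,42), C(d2,36), E(d3,34), A(d2,18), B(d3,12)
F→slot 1; D→slot 4; C→slot 2; E→slot 3; A skipped; B skipped.
Profit = 47 + 36 + 34 + 42 = 159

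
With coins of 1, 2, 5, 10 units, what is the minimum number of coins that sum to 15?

15 − 1×10→5 − 1×5→0
Total coins = 1 + 1 = 2

2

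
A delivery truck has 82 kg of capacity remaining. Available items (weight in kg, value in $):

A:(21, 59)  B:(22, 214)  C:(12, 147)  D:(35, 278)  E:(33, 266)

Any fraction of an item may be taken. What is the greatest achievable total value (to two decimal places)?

746.14

Ratios (sorted): C 12.25, B 9.73, E 8.06, D 7.94, A 2.81
take C (12 @ 147); take B (22 @ 214); take E (33 @ 266); take 15/35 of D → 119.14. Capacity used 82/82.
Total value = 746.14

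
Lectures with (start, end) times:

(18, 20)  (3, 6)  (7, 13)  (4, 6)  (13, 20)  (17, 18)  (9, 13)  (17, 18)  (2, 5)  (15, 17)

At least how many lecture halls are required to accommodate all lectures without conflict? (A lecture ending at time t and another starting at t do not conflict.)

3

Events (time:±→running): 2:+→1 3:+→2 4:+→3 … peak 3.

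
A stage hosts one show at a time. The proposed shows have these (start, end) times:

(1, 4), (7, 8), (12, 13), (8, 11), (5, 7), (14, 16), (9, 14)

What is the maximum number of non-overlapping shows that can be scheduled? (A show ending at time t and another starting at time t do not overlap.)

Sorted by end: (1,4)  (5,7)  (7,8)  (8,11)  (12,13)  (9,14)  (14,16)
take (1,4); take (5,7); take (7,8); take (8,11); take (12,13); take (14,16).
Selected 6 shows.

6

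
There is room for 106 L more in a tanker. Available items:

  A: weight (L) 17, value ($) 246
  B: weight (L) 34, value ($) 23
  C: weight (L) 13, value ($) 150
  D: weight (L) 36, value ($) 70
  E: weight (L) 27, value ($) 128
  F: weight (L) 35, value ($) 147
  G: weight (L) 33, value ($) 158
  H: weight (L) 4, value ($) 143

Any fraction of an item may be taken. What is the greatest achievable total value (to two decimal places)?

875.40

Order: H (143/4=35.75) > A (246/17=14.47) > C (150/13=11.54) > G (158/33=4.79) > E (128/27=4.74) > F (147/35=4.20) > D (70/36=1.94) > B (23/34=0.68)
Fill: take H (4 @ 143) → take A (17 @ 246) → take C (13 @ 150) → take G (33 @ 158) → take E (27 @ 128) → take 12/35 of F → 50.40; 106/106 used.
Total value = 875.40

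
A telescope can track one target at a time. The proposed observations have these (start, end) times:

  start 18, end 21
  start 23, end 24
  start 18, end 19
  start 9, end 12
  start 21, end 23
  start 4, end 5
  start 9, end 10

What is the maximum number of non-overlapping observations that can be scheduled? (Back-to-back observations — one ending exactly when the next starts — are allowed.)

By end time: (4,5), (9,10), (9,12), (18,19), (18,21), (21,23), (23,24).
Pick (4,5); next start ≥ 5 → (9,10); next start ≥ 10 → (18,19); next start ≥ 19 → (21,23); next start ≥ 23 → (23,24).
Selected 5 observations.

5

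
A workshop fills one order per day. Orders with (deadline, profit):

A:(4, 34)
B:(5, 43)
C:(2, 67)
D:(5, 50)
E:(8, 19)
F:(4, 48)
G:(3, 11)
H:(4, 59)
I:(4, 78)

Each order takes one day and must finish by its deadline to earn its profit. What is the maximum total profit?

Take jobs in profit order; each goes to the latest open slot no later than its deadline.
By profit: I(d4,78), C(d2,67), H(d4,59), D(d5,50), F(d4,48), B(d5,43), A(d4,34), E(d8,19), G(d3,11)
I→slot 4; C→slot 2; H→slot 3; D→slot 5; F→slot 1; B skipped; A skipped; E→slot 8; G skipped.
Profit = 48 + 67 + 59 + 78 + 50 + 19 = 321

321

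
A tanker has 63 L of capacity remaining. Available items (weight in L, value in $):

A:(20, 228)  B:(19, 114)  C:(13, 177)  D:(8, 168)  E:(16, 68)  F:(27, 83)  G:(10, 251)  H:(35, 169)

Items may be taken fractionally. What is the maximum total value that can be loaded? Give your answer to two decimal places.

Greedy by value/weight ratio, highest first.
Order: G (251/10=25.10) > D (168/8=21.00) > C (177/13=13.62) > A (228/20=11.40) > B (114/19=6.00) > H (169/35=4.83) > E (68/16=4.25) > F (83/27=3.07)
Fill: take G (10 @ 251) → take D (8 @ 168) → take C (13 @ 177) → take A (20 @ 228) → take 12/19 of B → 72.00; 63/63 used.
Total value = 896.00

896.00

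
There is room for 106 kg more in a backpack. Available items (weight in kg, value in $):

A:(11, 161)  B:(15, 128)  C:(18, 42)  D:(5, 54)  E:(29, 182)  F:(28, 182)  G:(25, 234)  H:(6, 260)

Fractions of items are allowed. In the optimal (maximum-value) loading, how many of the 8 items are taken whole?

6

Sort by value per unit weight and fill in that order.
Order: H (260/6=43.33) > A (161/11=14.64) > D (54/5=10.80) > G (234/25=9.36) > B (128/15=8.53) > F (182/28=6.50) > E (182/29=6.28) > C (42/18=2.33)
Fill: take H (6 @ 260) → take A (11 @ 161) → take D (5 @ 54) → take G (25 @ 234) → take B (15 @ 128) → take F (28 @ 182) → take 16/29 of E → 100.41; 106/106 used.
6 item(s) taken whole; one partial (take 16/29 of E).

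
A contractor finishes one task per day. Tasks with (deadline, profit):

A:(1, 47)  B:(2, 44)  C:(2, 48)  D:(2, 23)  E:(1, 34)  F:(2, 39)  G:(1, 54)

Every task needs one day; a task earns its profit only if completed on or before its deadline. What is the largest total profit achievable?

102

Profit order: G=54 C=48 A=47 B=44 F=39 E=34 D=23
Assign: G→slot 1, C→slot 2, A skipped, B skipped, F skipped, E skipped, D skipped.
Slots: [1:G] [2:C]
Profit = 54 + 48 = 102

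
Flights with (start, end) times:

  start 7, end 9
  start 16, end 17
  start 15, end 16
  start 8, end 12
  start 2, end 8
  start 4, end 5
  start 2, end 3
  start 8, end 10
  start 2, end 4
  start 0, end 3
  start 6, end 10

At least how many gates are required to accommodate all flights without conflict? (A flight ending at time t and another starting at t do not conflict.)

4

Count concurrent intervals with a sweep; the peak is the room count.
starts: [0, 2, 2, 2, 4, 6, 7, 8, 8, 15, 16]
ends:   [3, 3, 4, 5, 8, 9, 10, 10, 12, 16, 17]
s0→1 s2→2 s2→3 s2→4  — peak 4.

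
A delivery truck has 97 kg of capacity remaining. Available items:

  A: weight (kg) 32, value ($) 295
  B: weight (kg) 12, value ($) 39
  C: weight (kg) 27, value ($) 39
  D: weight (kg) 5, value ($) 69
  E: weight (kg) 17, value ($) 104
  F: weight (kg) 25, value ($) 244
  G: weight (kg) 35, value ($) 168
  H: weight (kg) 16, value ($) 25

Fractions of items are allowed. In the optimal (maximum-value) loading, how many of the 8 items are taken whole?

Greedy by value/weight ratio, highest first.
Order: D (69/5=13.80) > F (244/25=9.76) > A (295/32=9.22) > E (104/17=6.12) > G (168/35=4.80) > B (39/12=3.25) > H (25/16=1.56) > C (39/27=1.44)
Fill: take D (5 @ 69) → take F (25 @ 244) → take A (32 @ 295) → take E (17 @ 104) → take 18/35 of G → 86.40; 97/97 used.
4 item(s) taken whole; one partial (take 18/35 of G).

4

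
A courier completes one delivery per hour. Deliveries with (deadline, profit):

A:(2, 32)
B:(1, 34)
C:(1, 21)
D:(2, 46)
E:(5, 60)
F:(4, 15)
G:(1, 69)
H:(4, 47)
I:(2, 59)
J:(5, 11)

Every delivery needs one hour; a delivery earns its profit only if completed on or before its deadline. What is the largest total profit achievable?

Profit order: G=69 E=60 I=59 H=47 D=46 B=34 A=32 C=21 F=15 J=11
Assign: G→slot 1, E→slot 5, I→slot 2, H→slot 4, D skipped, B skipped, A skipped, C skipped, F→slot 3, J skipped.
Slots: [1:G] [2:I] [3:F] [4:H] [5:E]
Profit = 69 + 59 + 15 + 47 + 60 = 250

250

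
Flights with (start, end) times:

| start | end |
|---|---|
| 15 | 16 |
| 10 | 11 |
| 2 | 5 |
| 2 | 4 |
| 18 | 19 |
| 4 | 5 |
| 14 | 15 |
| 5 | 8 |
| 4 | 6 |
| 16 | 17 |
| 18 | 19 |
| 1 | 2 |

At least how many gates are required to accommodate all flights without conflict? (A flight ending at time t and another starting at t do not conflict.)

3

The answer is the maximum number of intervals overlapping at any instant.
Events (time:±→running): 1:+→1 2:-→0 2:+→1 2:+→2 4:-→1 4:+→2 4:+→3 … peak 3.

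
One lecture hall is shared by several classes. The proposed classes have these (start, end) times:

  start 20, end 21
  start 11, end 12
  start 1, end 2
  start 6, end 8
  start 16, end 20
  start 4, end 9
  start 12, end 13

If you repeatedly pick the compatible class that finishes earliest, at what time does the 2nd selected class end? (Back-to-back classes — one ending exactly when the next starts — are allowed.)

Greedy by earliest finish: after sorting by end time, pick each interval compatible with the last pick.
Sorted by end: (1,2)  (6,8)  (4,9)  (11,12)  (12,13)  (16,20)  (20,21)
take (1,2); take (6,8); skip (4,9); take (11,12); take (12,13); take (16,20); take (20,21).
Selected: (1,2) (6,8) (11,12) (12,13) (16,20) (20,21)

8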